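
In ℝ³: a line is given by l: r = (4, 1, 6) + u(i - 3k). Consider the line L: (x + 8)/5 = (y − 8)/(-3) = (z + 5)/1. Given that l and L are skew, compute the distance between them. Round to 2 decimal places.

1.56

L has direction (5, -3, 1) through (-8, 8, -5).
Common perpendicular direction n = (1, 0, -3) × (5, -3, 1) = (-9, -16, -3).
With w = (-8, 8, -5) − (4, 1, 6) = (-12, 7, -11), w · n = 29.
Distance = |w · n| / |n| = |29| / √346 ≈ 1.56.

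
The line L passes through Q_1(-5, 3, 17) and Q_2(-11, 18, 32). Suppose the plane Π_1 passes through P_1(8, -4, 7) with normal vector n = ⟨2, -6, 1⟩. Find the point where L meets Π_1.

(-1, -7, 7)

A direction vector for L is Q_2 − Q_1 = (-6, 15, 15).
Π_1: n·r = n·P_1 gives 2x - 6y + z = 47.
Substitute r = (-5, 3, 17) + t(-6, 15, 15) into the plane: -11 + (-87)t = 47, so t = -2/3.
Intersection: (-5, 3, 17) + (-2/3)·(-6, 15, 15) = (-1, -7, 7).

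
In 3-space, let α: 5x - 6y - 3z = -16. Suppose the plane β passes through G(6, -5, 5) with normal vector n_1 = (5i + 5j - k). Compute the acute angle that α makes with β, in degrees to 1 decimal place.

β: n_1·r = n_1·G gives 5x + 5y - z = 0.
cos θ = |n₁·n₂| / (|n₁||n₂|) = |-2| / (√70 · √51).
θ = arccos(0.03347) ≈ 88.1°.

88.1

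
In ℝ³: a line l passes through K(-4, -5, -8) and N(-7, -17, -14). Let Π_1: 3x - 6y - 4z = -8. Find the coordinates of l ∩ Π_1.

(-2, 3, -4)

A direction vector for l is N − K = (-3, -12, -6).
Substitute r = (-4, -5, -8) + t(-3, -12, -6) into the plane: 50 + 87t = -8, so t = -2/3.
Intersection: (-4, -5, -8) + (-2/3)·(-3, -12, -6) = (-2, 3, -4).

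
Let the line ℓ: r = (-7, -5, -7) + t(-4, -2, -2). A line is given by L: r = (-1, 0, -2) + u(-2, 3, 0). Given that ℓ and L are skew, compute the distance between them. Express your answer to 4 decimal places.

Common perpendicular direction n = (-4, -2, -2) × (-2, 3, 0) = (6, 4, -16).
With w = (-1, 0, -2) − (-7, -5, -7) = (6, 5, 5), w · n = -24.
Distance = |w · n| / |n| = |-24| / √308 ≈ 1.3675.

1.3675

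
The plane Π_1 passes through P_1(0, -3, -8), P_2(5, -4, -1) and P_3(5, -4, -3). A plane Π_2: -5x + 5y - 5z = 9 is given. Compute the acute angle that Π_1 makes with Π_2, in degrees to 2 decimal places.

63.07

P_1P_2 = (5, -1, 7), P_1P_3 = (5, -1, 5); a normal to Π_1 is P_1P_2 × P_1P_3 = (2, 10, 0).
Using P_1: Π_1 has equation 2x + 10y = -30.
cos θ = |n₁·n₂| / (|n₁||n₂|) = |40| / (√104 · √75).
θ = arccos(0.45291) ≈ 63.07°.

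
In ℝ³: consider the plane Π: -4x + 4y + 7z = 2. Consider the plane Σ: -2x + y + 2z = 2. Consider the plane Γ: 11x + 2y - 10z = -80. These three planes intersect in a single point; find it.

(0, -10, 6)

Solving the 3×3 linear system -4x + 4y + 7z = 2, -2x + y + 2z = 2, 11x + 2y - 10z = -80 (e.g. by elimination or Cramer's rule, determinant = -41) gives (0, -10, 6).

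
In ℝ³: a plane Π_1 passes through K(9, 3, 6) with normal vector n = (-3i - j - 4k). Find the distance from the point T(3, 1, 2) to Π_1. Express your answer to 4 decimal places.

7.0602

Π_1: n·r = n·K gives -3x - y - 4z = -54.
n·T − d = (-3)·(3) + (-1)·(1) + (-4)·(2) − (-54) = 36; |n| = √26.
Distance = |36| / √26 = 36/√26 ≈ 7.0602.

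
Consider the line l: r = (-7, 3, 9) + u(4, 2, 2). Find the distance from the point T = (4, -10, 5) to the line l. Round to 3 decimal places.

Taking (-7, 3, 9) on l with direction v = (4, 2, 2): w = T − (-7, 3, 9) = (11, -13, -4), and w × v = (-18, -38, 74).
Distance = |w × v| / |v| = √7244 / √24 ≈ 17.373.

17.373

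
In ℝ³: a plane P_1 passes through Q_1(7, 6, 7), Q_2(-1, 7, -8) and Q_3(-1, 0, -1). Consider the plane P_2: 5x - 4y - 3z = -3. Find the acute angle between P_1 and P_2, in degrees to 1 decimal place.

8.1

Q_1Q_2 = (-8, 1, -15), Q_1Q_3 = (-8, -6, -8); a normal to P_1 is Q_1Q_2 × Q_1Q_3 = (-98, 56, 56).
Using Q_1: P_1 has equation -98x + 56y + 56z = 42.
cos θ = |n₁·n₂| / (|n₁||n₂|) = |-882| / (√15876 · √50).
θ = arccos(0.98995) ≈ 8.1°.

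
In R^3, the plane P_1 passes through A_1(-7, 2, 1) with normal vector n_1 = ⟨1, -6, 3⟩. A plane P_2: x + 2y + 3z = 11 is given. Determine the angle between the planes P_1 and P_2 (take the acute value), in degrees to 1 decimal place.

P_1: n_1·r = n_1·A_1 gives x - 6y + 3z = -16.
cos θ = |n₁·n₂| / (|n₁||n₂|) = |-2| / (√46 · √14).
θ = arccos(0.07881) ≈ 85.5°.

85.5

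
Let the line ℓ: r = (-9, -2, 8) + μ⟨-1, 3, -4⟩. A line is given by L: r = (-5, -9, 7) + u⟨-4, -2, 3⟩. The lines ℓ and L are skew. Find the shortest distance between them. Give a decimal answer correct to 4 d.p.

6.0537

Common perpendicular direction n = (-1, 3, -4) × (-4, -2, 3) = (1, 19, 14).
With w = (-5, -9, 7) − (-9, -2, 8) = (4, -7, -1), w · n = -143.
Distance = |w · n| / |n| = |-143| / √558 ≈ 6.0537.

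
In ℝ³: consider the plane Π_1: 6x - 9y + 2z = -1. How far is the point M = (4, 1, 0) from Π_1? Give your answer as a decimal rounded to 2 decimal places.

n·M − d = (6)·(4) + (-9)·(1) + (2)·(0) − (-1) = 16; |n| = √121.
Distance = |16| / √121 = 16/√121 ≈ 1.45.

1.45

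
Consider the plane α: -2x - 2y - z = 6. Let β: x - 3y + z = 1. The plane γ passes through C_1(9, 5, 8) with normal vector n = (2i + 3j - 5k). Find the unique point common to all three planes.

(-2, -1, 0)

γ: n·r = n·C_1 gives 2x + 3y - 5z = -7.
Solving the 3×3 linear system -2x - 2y - z = 6, x - 3y + z = 1, 2x + 3y - 5z = -7 (e.g. by elimination or Cramer's rule, determinant = -47) gives (-2, -1, 0).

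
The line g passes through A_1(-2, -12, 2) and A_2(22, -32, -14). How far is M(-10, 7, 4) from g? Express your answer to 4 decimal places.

11.5275

A direction vector for g is A_2 − A_1 = (24, -20, -16).
Taking (-2, -12, 2) on g with direction v = (24, -20, -16): w = M − (-2, -12, 2) = (-8, 19, 2), and w × v = (-264, -80, -296).
Distance = |w × v| / |v| = √163712 / √1232 ≈ 11.5275.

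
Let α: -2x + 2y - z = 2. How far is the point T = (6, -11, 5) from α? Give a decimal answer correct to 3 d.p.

n·T − d = (-2)·(6) + (2)·(-11) + (-1)·(5) − 2 = -41; |n| = √9.
Distance = |-41| / √9 = 41/√9 ≈ 13.667.

13.667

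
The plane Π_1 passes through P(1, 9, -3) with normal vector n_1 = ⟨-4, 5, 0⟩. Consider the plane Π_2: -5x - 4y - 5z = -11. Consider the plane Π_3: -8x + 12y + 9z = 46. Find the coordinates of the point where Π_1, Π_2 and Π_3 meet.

(1, 9, -6)

Π_1: n_1·r = n_1·P gives -4x + 5y = 41.
Solving the 3×3 linear system -4x + 5y = 41, -5x - 4y - 5z = -11, -8x + 12y + 9z = 46 (e.g. by elimination or Cramer's rule, determinant = 329) gives (1, 9, -6).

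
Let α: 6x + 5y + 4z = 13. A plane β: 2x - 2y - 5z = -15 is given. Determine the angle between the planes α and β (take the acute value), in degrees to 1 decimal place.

69.1

cos θ = |n₁·n₂| / (|n₁||n₂|) = |-18| / (√77 · √33).
θ = arccos(0.35708) ≈ 69.1°.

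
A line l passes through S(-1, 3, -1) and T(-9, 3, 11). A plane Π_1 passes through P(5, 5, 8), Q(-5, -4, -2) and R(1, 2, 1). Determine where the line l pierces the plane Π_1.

A direction vector for l is T − S = (-8, 0, 12).
PQ = (-10, -9, -10), PR = (-4, -3, -7); a normal to Π_1 is PQ × PR = (33, -30, -6).
Using P: Π_1 has equation 33x - 30y - 6z = -33.
Substitute r = (-1, 3, -1) + t(-8, 0, 12) into the plane: -117 + (-336)t = -33, so t = -1/4.
Intersection: (-1, 3, -1) + (-1/4)·(-8, 0, 12) = (1, 3, -4).

(1, 3, -4)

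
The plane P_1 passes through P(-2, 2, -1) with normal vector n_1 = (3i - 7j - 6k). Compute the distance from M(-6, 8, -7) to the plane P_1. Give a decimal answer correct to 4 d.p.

1.8566

P_1: n_1·r = n_1·P gives 3x - 7y - 6z = -14.
n·M − d = (3)·(-6) + (-7)·(8) + (-6)·(-7) − (-14) = -18; |n| = √94.
Distance = |-18| / √94 = 18/√94 ≈ 1.8566.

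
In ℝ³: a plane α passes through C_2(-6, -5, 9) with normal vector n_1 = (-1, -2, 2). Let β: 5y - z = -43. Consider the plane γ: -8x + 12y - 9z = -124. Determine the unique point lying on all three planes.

(-4, -7, 8)

α: n_1·r = n_1·C_2 gives -x - 2y + 2z = 34.
Solving the 3×3 linear system -x - 2y + 2z = 34, 5y - z = -43, -8x + 12y - 9z = -124 (e.g. by elimination or Cramer's rule, determinant = 97) gives (-4, -7, 8).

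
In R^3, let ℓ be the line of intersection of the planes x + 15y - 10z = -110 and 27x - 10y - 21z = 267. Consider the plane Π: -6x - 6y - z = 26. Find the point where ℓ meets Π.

Direction of ℓ: (1, 15, -10) × (27, -10, -21) = (-415, -249, -415).
A point on ℓ: solving the two plane equations with x = 25 gives (25, 3, 18).
Substitute r = (25, 3, 18) + t(-415, -249, -415) into the plane: -186 + 4399t = 26, so t = 4/83.
Intersection: (25, 3, 18) + (4/83)·(-415, -249, -415) = (5, -9, -2).

(5, -9, -2)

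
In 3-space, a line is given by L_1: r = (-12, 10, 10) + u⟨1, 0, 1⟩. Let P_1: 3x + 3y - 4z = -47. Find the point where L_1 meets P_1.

Substitute r = (-12, 10, 10) + t(1, 0, 1) into the plane: -46 + (-1)t = -47, so t = 1.
Intersection: (-12, 10, 10) + 1·(1, 0, 1) = (-11, 10, 11).

(-11, 10, 11)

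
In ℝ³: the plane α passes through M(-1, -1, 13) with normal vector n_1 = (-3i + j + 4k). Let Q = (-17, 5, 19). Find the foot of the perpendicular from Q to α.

α: n_1·r = n_1·M gives -3x + y + 4z = 54.
Foot = Q − λn with λ = (n·Q − d)/|n|² = (132 − 54)/26 = 3.
Foot = (-17, 5, 19) − 3·(-3, 1, 4) = (-8, 2, 7).

(-8, 2, 7)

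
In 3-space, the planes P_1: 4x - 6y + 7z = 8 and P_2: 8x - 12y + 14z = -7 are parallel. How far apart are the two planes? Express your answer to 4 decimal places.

Rescale P_2 by 1/2: 4x - 6y + 7z = -7/2. Then distance = |8 − (-7/2)| / √101 ≈ 1.1443.

1.1443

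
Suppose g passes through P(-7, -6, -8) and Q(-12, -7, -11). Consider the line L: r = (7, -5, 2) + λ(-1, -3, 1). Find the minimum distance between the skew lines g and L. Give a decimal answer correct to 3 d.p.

0.422

A direction vector for g is Q − P = (-5, -1, -3).
Common perpendicular direction n = (-5, -1, -3) × (-1, -3, 1) = (-10, 8, 14).
With w = (7, -5, 2) − (-7, -6, -8) = (14, 1, 10), w · n = 8.
Distance = |w · n| / |n| = |8| / √360 ≈ 0.422.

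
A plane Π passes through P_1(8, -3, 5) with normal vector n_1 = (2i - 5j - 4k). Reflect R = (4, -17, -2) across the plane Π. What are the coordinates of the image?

Π: n_1·r = n_1·P_1 gives 2x - 5y - 4z = 11.
λ = (n·R − d)/|n|² = (101 − 11)/45 = 2.
Reflection = R − 2λn = (4, -17, -2) − 4·(2, -5, -4) = (-4, 3, 14).

(-4, 3, 14)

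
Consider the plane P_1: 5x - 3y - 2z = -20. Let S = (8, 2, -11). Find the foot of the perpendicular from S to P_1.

Foot = S − λn with λ = (n·S − d)/|n|² = (56 − (-20))/38 = 2.
Foot = (8, 2, -11) − 2·(5, -3, -2) = (-2, 8, -7).

(-2, 8, -7)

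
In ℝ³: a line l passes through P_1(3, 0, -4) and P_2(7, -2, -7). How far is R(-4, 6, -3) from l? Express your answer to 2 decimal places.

A direction vector for l is P_2 − P_1 = (4, -2, -3).
Taking (3, 0, -4) on l with direction v = (4, -2, -3): w = R − (3, 0, -4) = (-7, 6, 1), and w × v = (-16, -17, -10).
Distance = |w × v| / |v| = √645 / √29 ≈ 4.72.

4.72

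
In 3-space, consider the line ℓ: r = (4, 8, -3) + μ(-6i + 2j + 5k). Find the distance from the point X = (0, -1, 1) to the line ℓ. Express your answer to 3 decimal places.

Taking (4, 8, -3) on ℓ with direction v = (-6, 2, 5): w = X − (4, 8, -3) = (-4, -9, 4), and w × v = (-53, -4, -62).
Distance = |w × v| / |v| = √6669 / √65 ≈ 10.129.

10.129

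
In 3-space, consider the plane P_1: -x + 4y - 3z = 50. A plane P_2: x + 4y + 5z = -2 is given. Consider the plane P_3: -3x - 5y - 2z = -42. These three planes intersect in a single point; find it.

(6, 8, -8)

Solving the 3×3 linear system -x + 4y - 3z = 50, x + 4y + 5z = -2, -3x - 5y - 2z = -42 (e.g. by elimination or Cramer's rule, determinant = -90) gives (6, 8, -8).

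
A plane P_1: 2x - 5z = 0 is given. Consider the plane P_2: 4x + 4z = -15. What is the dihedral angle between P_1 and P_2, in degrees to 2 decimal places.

66.80

cos θ = |n₁·n₂| / (|n₁||n₂|) = |-12| / (√29 · √32).
θ = arccos(0.39392) ≈ 66.80°.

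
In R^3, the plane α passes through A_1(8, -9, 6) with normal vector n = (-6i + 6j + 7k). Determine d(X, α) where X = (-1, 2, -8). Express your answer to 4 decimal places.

2.0000

α: n·r = n·A_1 gives -6x + 6y + 7z = -60.
n·X − d = (-6)·(-1) + (6)·(2) + (7)·(-8) − (-60) = 22; |n| = √121.
Distance = |22| / √121 = 22/√121 ≈ 2.0000.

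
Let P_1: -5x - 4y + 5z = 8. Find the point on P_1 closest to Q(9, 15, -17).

(-6, 3, -2)

Foot = Q − λn with λ = (n·Q − d)/|n|² = (-190 − 8)/66 = -3.
Foot = (9, 15, -17) − (-3)·(-5, -4, 5) = (-6, 3, -2).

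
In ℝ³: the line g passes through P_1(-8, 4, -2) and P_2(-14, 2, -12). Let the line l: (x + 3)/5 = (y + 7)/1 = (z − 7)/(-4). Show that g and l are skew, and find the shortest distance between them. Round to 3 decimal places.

A direction vector for g is P_2 − P_1 = (-6, -2, -10).
l has direction (5, 1, -4) through (-3, -7, 7).
Common perpendicular direction n = (-6, -2, -10) × (5, 1, -4) = (18, -74, 4).
With w = (-3, -7, 7) − (-8, 4, -2) = (5, -11, 9), w · n = 940.
Since n ≠ 0 the lines are not parallel, and w · n = 940 ≠ 0 so they do not intersect; hence they are skew.
Distance = |w · n| / |n| = |940| / √5816 ≈ 12.326.

12.326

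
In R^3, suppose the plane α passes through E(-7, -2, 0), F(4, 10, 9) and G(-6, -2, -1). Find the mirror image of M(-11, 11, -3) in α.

EF = (11, 12, 9), EG = (1, 0, -1); a normal to α is EF × EG = (-12, 20, -12).
Using E: α has equation -12x + 20y - 12z = 44.
λ = (n·M − d)/|n|² = (388 − 44)/688 = 1/2.
Reflection = M − 2λn = (-11, 11, -3) − 1·(-12, 20, -12) = (1, -9, 9).

(1, -9, 9)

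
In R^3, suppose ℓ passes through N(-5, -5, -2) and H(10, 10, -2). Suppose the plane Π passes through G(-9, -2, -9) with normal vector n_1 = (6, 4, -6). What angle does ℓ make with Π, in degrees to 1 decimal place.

48.9

A direction vector for ℓ is H − N = (15, 15, 0).
Π: n_1·r = n_1·G gives 6x + 4y - 6z = -8.
sin θ = |n·v| / (|n||v|) = |150| / (√88 · √450) = 0.75378.
θ ≈ 48.9°.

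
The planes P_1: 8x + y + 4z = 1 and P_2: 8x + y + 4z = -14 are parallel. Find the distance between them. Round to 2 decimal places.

1.67

Same normal n = (8, 1, 4) with |n| = √81; distance = |1 − (-14)| / |n| = 15/√81 ≈ 1.67.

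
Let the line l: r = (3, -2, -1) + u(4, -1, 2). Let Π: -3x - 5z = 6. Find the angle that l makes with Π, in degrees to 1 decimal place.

sin θ = |n·v| / (|n||v|) = |-22| / (√34 · √21) = 0.82333.
θ ≈ 55.4°.

55.4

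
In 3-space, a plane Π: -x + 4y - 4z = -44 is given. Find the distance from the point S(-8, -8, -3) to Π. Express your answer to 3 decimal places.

5.570

n·S − d = (-1)·(-8) + (4)·(-8) + (-4)·(-3) − (-44) = 32; |n| = √33.
Distance = |32| / √33 = 32/√33 ≈ 5.570.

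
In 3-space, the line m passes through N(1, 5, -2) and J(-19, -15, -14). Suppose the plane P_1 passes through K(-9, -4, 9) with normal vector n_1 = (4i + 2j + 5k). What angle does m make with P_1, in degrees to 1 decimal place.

60.8

A direction vector for m is J − N = (-20, -20, -12).
P_1: n_1·r = n_1·K gives 4x + 2y + 5z = 1.
sin θ = |n·v| / (|n||v|) = |-180| / (√45 · √944) = 0.87333.
θ ≈ 60.8°.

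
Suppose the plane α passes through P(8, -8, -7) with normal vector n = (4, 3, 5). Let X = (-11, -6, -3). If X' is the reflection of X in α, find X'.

α: n·r = n·P gives 4x + 3y + 5z = -27.
λ = (n·X − d)/|n|² = (-77 − (-27))/50 = -1.
Reflection = X − 2λn = (-11, -6, -3) − (-2)·(4, 3, 5) = (-3, 0, 7).

(-3, 0, 7)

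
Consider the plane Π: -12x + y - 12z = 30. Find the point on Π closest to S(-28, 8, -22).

Foot = S − λn with λ = (n·S − d)/|n|² = (608 − 30)/289 = 2.
Foot = (-28, 8, -22) − 2·(-12, 1, -12) = (-4, 6, 2).

(-4, 6, 2)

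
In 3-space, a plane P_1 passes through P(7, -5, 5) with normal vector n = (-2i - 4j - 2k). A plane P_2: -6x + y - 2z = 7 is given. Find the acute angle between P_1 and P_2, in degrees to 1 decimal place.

67.5

P_1: n·r = n·P gives -2x - 4y - 2z = -4.
cos θ = |n₁·n₂| / (|n₁||n₂|) = |12| / (√24 · √41).
θ = arccos(0.38255) ≈ 67.5°.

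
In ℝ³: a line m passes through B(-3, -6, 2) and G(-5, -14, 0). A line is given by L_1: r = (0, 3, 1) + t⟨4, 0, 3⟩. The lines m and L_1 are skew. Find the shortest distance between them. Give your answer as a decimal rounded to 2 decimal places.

3.05

A direction vector for m is G − B = (-2, -8, -2).
Common perpendicular direction n = (-2, -8, -2) × (4, 0, 3) = (-24, -2, 32).
With w = (0, 3, 1) − (-3, -6, 2) = (3, 9, -1), w · n = -122.
Distance = |w · n| / |n| = |-122| / √1604 ≈ 3.05.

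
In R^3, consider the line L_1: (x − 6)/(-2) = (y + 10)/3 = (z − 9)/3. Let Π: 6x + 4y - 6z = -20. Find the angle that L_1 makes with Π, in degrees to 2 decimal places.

L_1 has direction (-2, 3, 3) through (6, -10, 9).
sin θ = |n·v| / (|n||v|) = |-18| / (√88 · √22) = 0.40909.
θ ≈ 24.15°.

24.15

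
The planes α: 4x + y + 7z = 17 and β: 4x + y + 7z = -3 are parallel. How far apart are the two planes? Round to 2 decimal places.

Same normal n = (4, 1, 7) with |n| = √66; distance = |17 − (-3)| / |n| = 20/√66 ≈ 2.46.

2.46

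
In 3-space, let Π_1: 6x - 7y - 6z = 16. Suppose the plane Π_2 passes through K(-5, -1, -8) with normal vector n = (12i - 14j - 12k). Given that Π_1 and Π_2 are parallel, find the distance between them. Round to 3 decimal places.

Π_2: n·r = n·K gives 12x - 14y - 12z = 50.
Rescale Π_2 by 1/2: 6x - 7y - 6z = 25. Then distance = |16 − 25| / √121 ≈ 0.818.

0.818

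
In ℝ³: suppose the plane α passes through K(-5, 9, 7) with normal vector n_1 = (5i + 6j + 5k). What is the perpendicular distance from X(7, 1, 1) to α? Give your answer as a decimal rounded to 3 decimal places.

1.941

α: n_1·r = n_1·K gives 5x + 6y + 5z = 64.
n·X − d = (5)·(7) + (6)·(1) + (5)·(1) − 64 = -18; |n| = √86.
Distance = |-18| / √86 = 18/√86 ≈ 1.941.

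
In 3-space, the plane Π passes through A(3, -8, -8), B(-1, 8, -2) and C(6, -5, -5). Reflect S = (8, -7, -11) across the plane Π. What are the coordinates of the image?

AB = (-4, 16, 6), AC = (3, 3, 3); a normal to Π is AB × AC = (30, 30, -60).
Using A: Π has equation 30x + 30y - 60z = 330.
λ = (n·S − d)/|n|² = (690 − 330)/5400 = 1/15.
Reflection = S − 2λn = (8, -7, -11) − (2/15)·(30, 30, -60) = (4, -11, -3).

(4, -11, -3)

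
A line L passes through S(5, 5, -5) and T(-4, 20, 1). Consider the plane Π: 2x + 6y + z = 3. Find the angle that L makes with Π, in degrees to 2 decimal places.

41.20

A direction vector for L is T − S = (-9, 15, 6).
sin θ = |n·v| / (|n||v|) = |78| / (√41 · √342) = 0.65870.
θ ≈ 41.20°.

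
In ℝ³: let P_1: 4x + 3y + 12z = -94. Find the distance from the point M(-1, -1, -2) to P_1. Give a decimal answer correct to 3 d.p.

n·M − d = (4)·(-1) + (3)·(-1) + (12)·(-2) − (-94) = 63; |n| = √169.
Distance = |63| / √169 = 63/√169 ≈ 4.846.

4.846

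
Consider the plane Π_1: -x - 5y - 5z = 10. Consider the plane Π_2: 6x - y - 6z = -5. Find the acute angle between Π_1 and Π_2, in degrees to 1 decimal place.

61.6

cos θ = |n₁·n₂| / (|n₁||n₂|) = |29| / (√51 · √73).
θ = arccos(0.47528) ≈ 61.6°.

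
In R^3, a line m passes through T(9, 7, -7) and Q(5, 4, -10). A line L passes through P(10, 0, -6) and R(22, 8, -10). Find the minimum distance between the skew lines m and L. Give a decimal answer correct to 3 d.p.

A direction vector for m is Q − T = (-4, -3, -3).
A direction vector for L is R − P = (12, 8, -4).
Common perpendicular direction n = (-4, -3, -3) × (12, 8, -4) = (36, -52, 4).
With w = (10, 0, -6) − (9, 7, -7) = (1, -7, 1), w · n = 404.
Distance = |w · n| / |n| = |404| / √4016 ≈ 6.375.

6.375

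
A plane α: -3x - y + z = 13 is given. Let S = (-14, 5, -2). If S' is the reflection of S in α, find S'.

λ = (n·S − d)/|n|² = (35 − 13)/11 = 2.
Reflection = S − 2λn = (-14, 5, -2) − 4·(-3, -1, 1) = (-2, 9, -6).

(-2, 9, -6)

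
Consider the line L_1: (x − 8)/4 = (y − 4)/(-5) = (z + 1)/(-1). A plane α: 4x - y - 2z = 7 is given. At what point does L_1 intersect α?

(4, 9, 0)

L_1 has direction (4, -5, -1) through (8, 4, -1).
Substitute r = (8, 4, -1) + t(4, -5, -1) into the plane: 30 + 23t = 7, so t = -1.
Intersection: (8, 4, -1) + (-1)·(4, -5, -1) = (4, 9, 0).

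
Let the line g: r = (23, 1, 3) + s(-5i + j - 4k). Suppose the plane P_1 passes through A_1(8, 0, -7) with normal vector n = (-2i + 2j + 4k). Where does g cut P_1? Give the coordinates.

P_1: n·r = n·A_1 gives -2x + 2y + 4z = -44.
Substitute r = (23, 1, 3) + t(-5, 1, -4) into the plane: -32 + (-4)t = -44, so t = 3.
Intersection: (23, 1, 3) + 3·(-5, 1, -4) = (8, 4, -9).

(8, 4, -9)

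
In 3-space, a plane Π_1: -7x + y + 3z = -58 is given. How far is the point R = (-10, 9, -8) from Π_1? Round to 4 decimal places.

n·R − d = (-7)·(-10) + (1)·(9) + (3)·(-8) − (-58) = 113; |n| = √59.
Distance = |113| / √59 = 113/√59 ≈ 14.7113.

14.7113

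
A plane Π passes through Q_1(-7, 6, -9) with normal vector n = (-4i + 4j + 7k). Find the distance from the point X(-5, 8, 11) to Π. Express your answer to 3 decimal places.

15.556

Π: n·r = n·Q_1 gives -4x + 4y + 7z = -11.
n·X − d = (-4)·(-5) + (4)·(8) + (7)·(11) − (-11) = 140; |n| = √81.
Distance = |140| / √81 = 140/√81 ≈ 15.556.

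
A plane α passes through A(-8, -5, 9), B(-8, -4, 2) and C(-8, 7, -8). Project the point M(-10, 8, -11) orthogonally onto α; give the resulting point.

(-8, 8, -11)

AB = (0, 1, -7), AC = (0, 12, -17); a normal to α is AB × AC = (67, 0, 0).
Using A: α has equation 67x = -536.
Foot = M − λn with λ = (n·M − d)/|n|² = (-670 − (-536))/4489 = -2/67.
Foot = (-10, 8, -11) − (-2/67)·(67, 0, 0) = (-8, 8, -11).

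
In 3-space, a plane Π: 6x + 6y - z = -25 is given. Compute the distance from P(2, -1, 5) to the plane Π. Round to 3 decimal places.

3.043

n·P − d = (6)·(2) + (6)·(-1) + (-1)·(5) − (-25) = 26; |n| = √73.
Distance = |26| / √73 = 26/√73 ≈ 3.043.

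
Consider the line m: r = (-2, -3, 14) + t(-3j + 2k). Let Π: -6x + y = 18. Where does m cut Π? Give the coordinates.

Substitute r = (-2, -3, 14) + t(0, -3, 2) into the plane: 9 + (-3)t = 18, so t = -3.
Intersection: (-2, -3, 14) + (-3)·(0, -3, 2) = (-2, 6, 8).

(-2, 6, 8)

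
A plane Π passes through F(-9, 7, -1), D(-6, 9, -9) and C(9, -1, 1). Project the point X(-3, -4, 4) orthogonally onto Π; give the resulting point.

FD = (3, 2, -8), FC = (18, -8, 2); a normal to Π is FD × FC = (-60, -150, -60).
Using F: Π has equation -60x - 150y - 60z = -450.
Foot = X − λn with λ = (n·X − d)/|n|² = (540 − (-450))/29700 = 1/30.
Foot = (-3, -4, 4) − (1/30)·(-60, -150, -60) = (-1, 1, 6).

(-1, 1, 6)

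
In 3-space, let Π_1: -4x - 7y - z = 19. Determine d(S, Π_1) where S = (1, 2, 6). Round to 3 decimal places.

n·S − d = (-4)·(1) + (-7)·(2) + (-1)·(6) − 19 = -43; |n| = √66.
Distance = |-43| / √66 = 43/√66 ≈ 5.293.

5.293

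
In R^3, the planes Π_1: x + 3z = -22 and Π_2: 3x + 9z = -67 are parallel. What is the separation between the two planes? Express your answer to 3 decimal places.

Rescale Π_2 by 1/3: x + 3z = -67/3. Then distance = |-22 − (-67/3)| / √10 ≈ 0.105.

0.105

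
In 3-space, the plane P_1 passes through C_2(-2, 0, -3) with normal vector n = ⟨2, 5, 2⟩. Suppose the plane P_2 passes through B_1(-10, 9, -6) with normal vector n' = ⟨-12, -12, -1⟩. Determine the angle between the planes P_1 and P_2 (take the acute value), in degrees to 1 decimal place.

P_1: n·r = n·C_2 gives 2x + 5y + 2z = -10.
P_2: n'·r = n'·B_1 gives -12x - 12y - z = 18.
cos θ = |n₁·n₂| / (|n₁||n₂|) = |-86| / (√33 · √289).
θ = arccos(0.88063) ≈ 28.3°.

28.3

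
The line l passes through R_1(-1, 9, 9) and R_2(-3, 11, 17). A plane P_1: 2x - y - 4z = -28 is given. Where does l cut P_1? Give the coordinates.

(0, 8, 5)

A direction vector for l is R_2 − R_1 = (-2, 2, 8).
Substitute r = (-1, 9, 9) + t(-2, 2, 8) into the plane: -47 + (-38)t = -28, so t = -1/2.
Intersection: (-1, 9, 9) + (-1/2)·(-2, 2, 8) = (0, 8, 5).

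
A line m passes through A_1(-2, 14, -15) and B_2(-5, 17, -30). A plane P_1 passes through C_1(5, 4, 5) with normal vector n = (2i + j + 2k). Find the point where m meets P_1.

(2, 10, 5)

A direction vector for m is B_2 − A_1 = (-3, 3, -15).
P_1: n·r = n·C_1 gives 2x + y + 2z = 24.
Substitute r = (-2, 14, -15) + t(-3, 3, -15) into the plane: -20 + (-33)t = 24, so t = -4/3.
Intersection: (-2, 14, -15) + (-4/3)·(-3, 3, -15) = (2, 10, 5).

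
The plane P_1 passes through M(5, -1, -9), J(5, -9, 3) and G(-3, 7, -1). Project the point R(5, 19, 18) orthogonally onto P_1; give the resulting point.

(-10, 10, 12)

MJ = (0, -8, 12), MG = (-8, 8, 8); a normal to P_1 is MJ × MG = (-160, -96, -64).
Using M: P_1 has equation -160x - 96y - 64z = -128.
Foot = R − λn with λ = (n·R − d)/|n|² = (-3776 − (-128))/38912 = -3/32.
Foot = (5, 19, 18) − (-3/32)·(-160, -96, -64) = (-10, 10, 12).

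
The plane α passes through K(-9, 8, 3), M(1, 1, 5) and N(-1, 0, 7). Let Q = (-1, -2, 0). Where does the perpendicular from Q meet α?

(1, 2, 4)

KM = (10, -7, 2), KN = (8, -8, 4); a normal to α is KM × KN = (-12, -24, -24).
Using K: α has equation -12x - 24y - 24z = -156.
Foot = Q − λn with λ = (n·Q − d)/|n|² = (60 − (-156))/1296 = 1/6.
Foot = (-1, -2, 0) − (1/6)·(-12, -24, -24) = (1, 2, 4).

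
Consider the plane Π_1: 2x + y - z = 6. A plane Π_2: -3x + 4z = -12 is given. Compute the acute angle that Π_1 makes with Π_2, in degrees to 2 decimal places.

cos θ = |n₁·n₂| / (|n₁||n₂|) = |-10| / (√6 · √25).
θ = arccos(0.81650) ≈ 35.26°.

35.26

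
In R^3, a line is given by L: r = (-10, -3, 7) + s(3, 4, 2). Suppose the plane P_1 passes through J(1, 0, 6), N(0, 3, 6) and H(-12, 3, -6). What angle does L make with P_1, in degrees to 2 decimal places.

17.35

JN = (-1, 3, 0), JH = (-13, 3, -12); a normal to P_1 is JN × JH = (-36, -12, 36).
Using J: P_1 has equation -36x - 12y + 36z = 180.
sin θ = |n·v| / (|n||v|) = |-84| / (√2736 · √29) = 0.29821.
θ ≈ 17.35°.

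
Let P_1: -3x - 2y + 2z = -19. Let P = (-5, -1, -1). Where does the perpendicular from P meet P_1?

Foot = P − λn with λ = (n·P − d)/|n|² = (15 − (-19))/17 = 2.
Foot = (-5, -1, -1) − 2·(-3, -2, 2) = (1, 3, -5).

(1, 3, -5)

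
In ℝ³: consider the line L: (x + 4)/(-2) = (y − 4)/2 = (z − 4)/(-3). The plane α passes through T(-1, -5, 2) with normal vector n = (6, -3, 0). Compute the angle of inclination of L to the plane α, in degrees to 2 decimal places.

L has direction (-2, 2, -3) through (-4, 4, 4).
α: n·r = n·T gives 6x - 3y = 9.
sin θ = |n·v| / (|n||v|) = |-18| / (√45 · √17) = 0.65079.
θ ≈ 40.60°.

40.60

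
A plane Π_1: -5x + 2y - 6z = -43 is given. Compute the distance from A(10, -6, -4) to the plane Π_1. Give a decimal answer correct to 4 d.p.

0.6202

n·A − d = (-5)·(10) + (2)·(-6) + (-6)·(-4) − (-43) = 5; |n| = √65.
Distance = |5| / √65 = 5/√65 ≈ 0.6202.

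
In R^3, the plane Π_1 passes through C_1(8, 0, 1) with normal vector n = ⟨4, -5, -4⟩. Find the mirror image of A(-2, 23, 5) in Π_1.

(22, -7, -19)

Π_1: n·r = n·C_1 gives 4x - 5y - 4z = 28.
λ = (n·A − d)/|n|² = (-143 − 28)/57 = -3.
Reflection = A − 2λn = (-2, 23, 5) − (-6)·(4, -5, -4) = (22, -7, -19).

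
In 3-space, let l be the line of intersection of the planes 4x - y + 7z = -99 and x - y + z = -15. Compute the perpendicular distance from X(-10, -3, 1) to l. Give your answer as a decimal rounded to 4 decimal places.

9.3541

Direction of l: (4, -1, 7) × (1, -1, 1) = (6, 3, -3).
A point on l: solving the two plane equations with x = -10 gives (-10, -4, -9).
Taking (-10, -4, -9) on l with direction v = (6, 3, -3): w = X − (-10, -4, -9) = (0, 1, 10), and w × v = (-33, 60, -6).
Distance = |w × v| / |v| = √4725 / √54 ≈ 9.3541.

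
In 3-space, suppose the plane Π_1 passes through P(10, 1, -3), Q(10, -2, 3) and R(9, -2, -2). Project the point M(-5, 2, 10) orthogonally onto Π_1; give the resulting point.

(10, -4, 7)

PQ = (0, -3, 6), PR = (-1, -3, 1); a normal to Π_1 is PQ × PR = (15, -6, -3).
Using P: Π_1 has equation 15x - 6y - 3z = 153.
Foot = M − λn with λ = (n·M − d)/|n|² = (-117 − 153)/270 = -1.
Foot = (-5, 2, 10) − (-1)·(15, -6, -3) = (10, -4, 7).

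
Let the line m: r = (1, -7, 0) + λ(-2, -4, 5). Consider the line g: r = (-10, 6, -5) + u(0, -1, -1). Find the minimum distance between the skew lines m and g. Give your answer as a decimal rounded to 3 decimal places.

Common perpendicular direction n = (-2, -4, 5) × (0, -1, -1) = (9, -2, 2).
With w = (-10, 6, -5) − (1, -7, 0) = (-11, 13, -5), w · n = -135.
Distance = |w · n| / |n| = |-135| / √89 ≈ 14.310.

14.310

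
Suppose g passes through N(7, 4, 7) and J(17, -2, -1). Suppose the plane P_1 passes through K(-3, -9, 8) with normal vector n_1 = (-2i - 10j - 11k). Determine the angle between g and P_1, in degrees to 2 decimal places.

37.11

A direction vector for g is J − N = (10, -6, -8).
P_1: n_1·r = n_1·K gives -2x - 10y - 11z = 8.
sin θ = |n·v| / (|n||v|) = |128| / (√225 · √200) = 0.60340.
θ ≈ 37.11°.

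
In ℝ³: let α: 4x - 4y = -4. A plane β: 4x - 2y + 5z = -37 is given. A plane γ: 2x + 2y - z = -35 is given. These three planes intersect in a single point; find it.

Solving the 3×3 linear system 4x - 4y = -4, 4x - 2y + 5z = -37, 2x + 2y - z = -35 (e.g. by elimination or Cramer's rule, determinant = -88) gives (-10, -9, -3).

(-10, -9, -3)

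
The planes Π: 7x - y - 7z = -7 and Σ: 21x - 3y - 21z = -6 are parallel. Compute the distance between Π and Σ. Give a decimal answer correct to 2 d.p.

Rescale Σ by 1/3: 7x - y - 7z = -2. Then distance = |-7 − (-2)| / √99 ≈ 0.50.

0.50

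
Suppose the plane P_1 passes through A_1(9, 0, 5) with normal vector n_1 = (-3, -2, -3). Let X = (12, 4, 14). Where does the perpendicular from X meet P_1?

(6, 0, 8)

P_1: n_1·r = n_1·A_1 gives -3x - 2y - 3z = -42.
Foot = X − λn with λ = (n·X − d)/|n|² = (-86 − (-42))/22 = -2.
Foot = (12, 4, 14) − (-2)·(-3, -2, -3) = (6, 0, 8).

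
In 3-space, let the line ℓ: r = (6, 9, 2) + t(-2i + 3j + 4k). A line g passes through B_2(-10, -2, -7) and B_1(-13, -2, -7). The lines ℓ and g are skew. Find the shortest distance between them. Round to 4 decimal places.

3.4000

A direction vector for g is B_1 − B_2 = (-3, 0, 0).
Common perpendicular direction n = (-2, 3, 4) × (-3, 0, 0) = (0, -12, 9).
With w = (-10, -2, -7) − (6, 9, 2) = (-16, -11, -9), w · n = 51.
Distance = |w · n| / |n| = |51| / √225 ≈ 3.4000.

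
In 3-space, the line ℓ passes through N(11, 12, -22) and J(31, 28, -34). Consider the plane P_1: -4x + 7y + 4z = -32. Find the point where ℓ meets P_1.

(-9, -4, -10)

A direction vector for ℓ is J − N = (20, 16, -12).
Substitute r = (11, 12, -22) + t(20, 16, -12) into the plane: -48 + (-16)t = -32, so t = -1.
Intersection: (11, 12, -22) + (-1)·(20, 16, -12) = (-9, -4, -10).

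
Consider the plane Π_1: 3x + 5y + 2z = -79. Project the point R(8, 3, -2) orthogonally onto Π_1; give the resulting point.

(-1, -12, -8)

Foot = R − λn with λ = (n·R − d)/|n|² = (35 − (-79))/38 = 3.
Foot = (8, 3, -2) − 3·(3, 5, 2) = (-1, -12, -8).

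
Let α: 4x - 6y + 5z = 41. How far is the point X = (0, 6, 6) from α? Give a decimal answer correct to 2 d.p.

5.36

n·X − d = (4)·(0) + (-6)·(6) + (5)·(6) − 41 = -47; |n| = √77.
Distance = |-47| / √77 = 47/√77 ≈ 5.36.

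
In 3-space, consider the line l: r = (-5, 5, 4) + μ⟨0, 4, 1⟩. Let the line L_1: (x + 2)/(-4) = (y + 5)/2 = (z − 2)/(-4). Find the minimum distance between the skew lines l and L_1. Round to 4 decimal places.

L_1 has direction (-4, 2, -4) through (-2, -5, 2).
Common perpendicular direction n = (0, 4, 1) × (-4, 2, -4) = (-18, -4, 16).
With w = (-2, -5, 2) − (-5, 5, 4) = (3, -10, -2), w · n = -46.
Distance = |w · n| / |n| = |-46| / √596 ≈ 1.8842.

1.8842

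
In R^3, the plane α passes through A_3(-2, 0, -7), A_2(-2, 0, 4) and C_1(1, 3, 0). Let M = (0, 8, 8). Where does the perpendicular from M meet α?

A_3A_2 = (0, 0, 11), A_3C_1 = (3, 3, 7); a normal to α is A_3A_2 × A_3C_1 = (-33, 33, 0).
Using A_3: α has equation -33x + 33y = 66.
Foot = M − λn with λ = (n·M − d)/|n|² = (264 − 66)/2178 = 1/11.
Foot = (0, 8, 8) − (1/11)·(-33, 33, 0) = (3, 5, 8).

(3, 5, 8)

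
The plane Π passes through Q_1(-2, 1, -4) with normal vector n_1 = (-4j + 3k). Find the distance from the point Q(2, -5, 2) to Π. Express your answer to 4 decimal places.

8.4000

Π: n_1·r = n_1·Q_1 gives -4y + 3z = -16.
n·Q − d = (0)·(2) + (-4)·(-5) + (3)·(2) − (-16) = 42; |n| = √25.
Distance = |42| / √25 = 42/√25 ≈ 8.4000.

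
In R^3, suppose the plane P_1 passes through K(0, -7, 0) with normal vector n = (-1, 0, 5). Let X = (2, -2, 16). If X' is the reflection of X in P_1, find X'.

(8, -2, -14)

P_1: n·r = n·K gives -x + 5z = 0.
λ = (n·X − d)/|n|² = (78 − 0)/26 = 3.
Reflection = X − 2λn = (2, -2, 16) − 6·(-1, 0, 5) = (8, -2, -14).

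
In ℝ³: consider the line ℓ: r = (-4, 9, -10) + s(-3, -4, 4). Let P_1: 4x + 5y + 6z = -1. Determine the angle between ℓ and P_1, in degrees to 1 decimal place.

8.2

sin θ = |n·v| / (|n||v|) = |-8| / (√77 · √41) = 0.14238.
θ ≈ 8.2°.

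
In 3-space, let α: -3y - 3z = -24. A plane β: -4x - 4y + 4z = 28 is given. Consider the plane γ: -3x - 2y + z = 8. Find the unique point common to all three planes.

Solving the 3×3 linear system -3y - 3z = -24, -4x - 4y + 4z = 28, -3x - 2y + z = 8 (e.g. by elimination or Cramer's rule, determinant = 36) gives (-1, 1, 7).

(-1, 1, 7)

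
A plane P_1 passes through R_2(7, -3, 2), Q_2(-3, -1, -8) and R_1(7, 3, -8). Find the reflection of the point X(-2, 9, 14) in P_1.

(10, -21, -4)

R_2Q_2 = (-10, 2, -10), R_2R_1 = (0, 6, -10); a normal to P_1 is R_2Q_2 × R_2R_1 = (40, -100, -60).
Using R_2: P_1 has equation 40x - 100y - 60z = 460.
λ = (n·X − d)/|n|² = (-1820 − 460)/15200 = -3/20.
Reflection = X − 2λn = (-2, 9, 14) − (-3/10)·(40, -100, -60) = (10, -21, -4).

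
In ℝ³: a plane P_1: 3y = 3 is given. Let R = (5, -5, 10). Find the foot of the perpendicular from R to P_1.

Foot = R − λn with λ = (n·R − d)/|n|² = (-15 − 3)/9 = -2.
Foot = (5, -5, 10) − (-2)·(0, 3, 0) = (5, 1, 10).

(5, 1, 10)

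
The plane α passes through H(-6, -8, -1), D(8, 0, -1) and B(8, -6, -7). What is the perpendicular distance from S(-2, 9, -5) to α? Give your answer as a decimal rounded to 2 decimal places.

12.27

HD = (14, 8, 0), HB = (14, 2, -6); a normal to α is HD × HB = (-48, 84, -84).
Using H: α has equation -48x + 84y - 84z = -300.
n·S − d = (-48)·(-2) + (84)·(9) + (-84)·(-5) − (-300) = 1572; |n| = √16416.
Distance = |1572| / √16416 = 1572/√16416 ≈ 12.27.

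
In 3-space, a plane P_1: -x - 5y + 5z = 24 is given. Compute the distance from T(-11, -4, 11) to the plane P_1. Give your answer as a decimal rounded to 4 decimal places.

n·T − d = (-1)·(-11) + (-5)·(-4) + (5)·(11) − 24 = 62; |n| = √51.
Distance = |62| / √51 = 62/√51 ≈ 8.6817.

8.6817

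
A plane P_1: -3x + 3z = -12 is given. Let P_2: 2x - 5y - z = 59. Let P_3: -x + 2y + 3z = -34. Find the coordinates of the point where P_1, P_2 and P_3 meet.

Solving the 3×3 linear system -3x + 3z = -12, 2x - 5y - z = 59, -x + 2y + 3z = -34 (e.g. by elimination or Cramer's rule, determinant = 36) gives (0, -11, -4).

(0, -11, -4)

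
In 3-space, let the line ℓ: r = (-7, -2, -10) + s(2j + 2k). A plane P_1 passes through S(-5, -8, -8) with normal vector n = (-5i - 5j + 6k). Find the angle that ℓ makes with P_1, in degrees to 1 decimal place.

4.4

P_1: n·r = n·S gives -5x - 5y + 6z = 17.
sin θ = |n·v| / (|n||v|) = |2| / (√86 · √8) = 0.07625.
θ ≈ 4.4°.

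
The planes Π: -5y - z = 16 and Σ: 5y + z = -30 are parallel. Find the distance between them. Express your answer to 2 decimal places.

2.75

Rescale Σ by 1/(-1): -5y - z = 30. Then distance = |16 − 30| / √26 ≈ 2.75.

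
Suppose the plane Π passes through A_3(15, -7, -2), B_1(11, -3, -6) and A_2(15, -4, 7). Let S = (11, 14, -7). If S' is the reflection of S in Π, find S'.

A_3B_1 = (-4, 4, -4), A_3A_2 = (0, 3, 9); a normal to Π is A_3B_1 × A_3A_2 = (48, 36, -12).
Using A_3: Π has equation 48x + 36y - 12z = 492.
λ = (n·S − d)/|n|² = (1116 − 492)/3744 = 1/6.
Reflection = S − 2λn = (11, 14, -7) − (1/3)·(48, 36, -12) = (-5, 2, -3).

(-5, 2, -3)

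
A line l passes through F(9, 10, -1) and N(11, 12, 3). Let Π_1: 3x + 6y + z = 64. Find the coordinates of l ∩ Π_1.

A direction vector for l is N − F = (2, 2, 4).
Substitute r = (9, 10, -1) + t(2, 2, 4) into the plane: 86 + 22t = 64, so t = -1.
Intersection: (9, 10, -1) + (-1)·(2, 2, 4) = (7, 8, -5).

(7, 8, -5)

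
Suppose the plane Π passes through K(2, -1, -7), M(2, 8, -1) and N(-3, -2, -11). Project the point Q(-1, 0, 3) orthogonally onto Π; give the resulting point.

KM = (0, 9, 6), KN = (-5, -1, -4); a normal to Π is KM × KN = (-30, -30, 45).
Using K: Π has equation -30x - 30y + 45z = -345.
Foot = Q − λn with λ = (n·Q − d)/|n|² = (165 − (-345))/3825 = 2/15.
Foot = (-1, 0, 3) − (2/15)·(-30, -30, 45) = (3, 4, -3).

(3, 4, -3)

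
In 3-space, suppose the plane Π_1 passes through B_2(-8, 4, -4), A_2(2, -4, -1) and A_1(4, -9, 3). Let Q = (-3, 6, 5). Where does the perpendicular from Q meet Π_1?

B_2A_2 = (10, -8, 3), B_2A_1 = (12, -13, 7); a normal to Π_1 is B_2A_2 × B_2A_1 = (-17, -34, -34).
Using B_2: Π_1 has equation -17x - 34y - 34z = 136.
Foot = Q − λn with λ = (n·Q − d)/|n|² = (-323 − 136)/2601 = -3/17.
Foot = (-3, 6, 5) − (-3/17)·(-17, -34, -34) = (-6, 0, -1).

(-6, 0, -1)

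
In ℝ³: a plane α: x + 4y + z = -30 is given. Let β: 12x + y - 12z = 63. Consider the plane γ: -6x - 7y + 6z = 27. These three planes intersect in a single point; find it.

Solving the 3×3 linear system x + 4y + z = -30, 12x + y - 12z = 63, -6x - 7y + 6z = 27 (e.g. by elimination or Cramer's rule, determinant = -156) gives (6, -9, 0).

(6, -9, 0)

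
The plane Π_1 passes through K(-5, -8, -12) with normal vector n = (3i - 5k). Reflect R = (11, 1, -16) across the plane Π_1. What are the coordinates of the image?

Π_1: n·r = n·K gives 3x - 5z = 45.
λ = (n·R − d)/|n|² = (113 − 45)/34 = 2.
Reflection = R − 2λn = (11, 1, -16) − 4·(3, 0, -5) = (-1, 1, 4).

(-1, 1, 4)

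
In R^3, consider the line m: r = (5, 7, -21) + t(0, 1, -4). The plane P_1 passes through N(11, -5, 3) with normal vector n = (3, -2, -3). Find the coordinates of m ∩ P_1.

P_1: n·r = n·N gives 3x - 2y - 3z = 34.
Substitute r = (5, 7, -21) + t(0, 1, -4) into the plane: 64 + 10t = 34, so t = -3.
Intersection: (5, 7, -21) + (-3)·(0, 1, -4) = (5, 4, -9).

(5, 4, -9)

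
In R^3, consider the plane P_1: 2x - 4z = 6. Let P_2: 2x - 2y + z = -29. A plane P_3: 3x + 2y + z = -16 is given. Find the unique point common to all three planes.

(-7, 5, -5)

Solving the 3×3 linear system 2x - 4z = 6, 2x - 2y + z = -29, 3x + 2y + z = -16 (e.g. by elimination or Cramer's rule, determinant = -48) gives (-7, 5, -5).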